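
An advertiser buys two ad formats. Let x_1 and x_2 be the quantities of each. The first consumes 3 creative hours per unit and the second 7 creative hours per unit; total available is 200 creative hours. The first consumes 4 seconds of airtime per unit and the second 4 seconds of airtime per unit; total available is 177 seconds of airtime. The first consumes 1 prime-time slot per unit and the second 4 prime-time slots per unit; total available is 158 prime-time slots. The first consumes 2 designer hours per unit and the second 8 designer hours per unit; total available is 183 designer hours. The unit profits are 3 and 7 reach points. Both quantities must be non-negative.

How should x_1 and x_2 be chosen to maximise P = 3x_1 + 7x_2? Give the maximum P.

x_1 = 57/2, x_2 = 63/4, maximum P = 783/4

Vertices and P = 3x_1 + 7x_2:
  (0, 0) → P = 0
  (0, 183/8) → P = 1281/8
  (177/4, 0) → P = 531/4
  (57/2, 63/4) → P = 783/4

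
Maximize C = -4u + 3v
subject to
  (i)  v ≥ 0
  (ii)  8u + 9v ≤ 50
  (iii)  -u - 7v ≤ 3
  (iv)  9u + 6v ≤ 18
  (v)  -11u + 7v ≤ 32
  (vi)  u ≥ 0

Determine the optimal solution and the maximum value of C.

Vertices and C = -4u + 3v:
  (2, 0) → C = -8
  (0, 0) → C = 0
  (0, 3) → C = 9

u = 0, v = 3, maximum C = 9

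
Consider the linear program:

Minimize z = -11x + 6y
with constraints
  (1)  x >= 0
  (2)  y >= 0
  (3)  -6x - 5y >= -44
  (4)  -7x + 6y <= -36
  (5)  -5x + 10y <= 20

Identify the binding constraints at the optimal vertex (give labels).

(2) and (3)

Vertices and z = -11x + 6y:
  (22/3, 0) → z = -242/3
  (36/7, 0) → z = -396/7
  (444/71, 92/71) → z = -4332/71

The minimum is at (22/3, 0). Substituting into each constraint, equality holds for (2) and (3); the remaining constraints have slack.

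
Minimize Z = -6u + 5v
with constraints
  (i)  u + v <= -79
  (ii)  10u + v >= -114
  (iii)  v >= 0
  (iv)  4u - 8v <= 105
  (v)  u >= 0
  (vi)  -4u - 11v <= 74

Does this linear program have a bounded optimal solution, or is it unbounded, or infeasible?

infeasible

The boundaries v = 0 and 4u - 8v = 105 meet at (105/4, 0), but that point violates u + v ≤ -79. Every candidate vertex is excluded by some other constraint, so the feasible region is empty.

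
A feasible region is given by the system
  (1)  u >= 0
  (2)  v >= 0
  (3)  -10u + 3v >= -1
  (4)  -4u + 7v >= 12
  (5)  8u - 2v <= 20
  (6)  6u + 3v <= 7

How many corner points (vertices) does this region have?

The feasible vertices (each the meet of two boundaries and inside every other half-plane) are:
  (0, 12/7)
  (0, 7/3)
  (13/54, 50/27)

3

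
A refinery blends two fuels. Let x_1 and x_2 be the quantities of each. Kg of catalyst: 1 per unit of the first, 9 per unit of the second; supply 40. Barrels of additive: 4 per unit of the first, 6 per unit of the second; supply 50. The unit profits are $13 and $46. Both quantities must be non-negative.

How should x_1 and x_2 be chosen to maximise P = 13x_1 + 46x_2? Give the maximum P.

x_1 = 7, x_2 = 11/3, maximum P = 779/3

Vertices and P = 13x_1 + 46x_2:
  (0, 0) → P = 0
  (0, 40/9) → P = 1840/9
  (25/2, 0) → P = 325/2
  (7, 11/3) → P = 779/3

The binding constraints are x_1 + 9x_2 = 40 and 4x_1 + 6x_2 = 50.
Solving simultaneously gives x_1 = 7, x_2 = 11/3.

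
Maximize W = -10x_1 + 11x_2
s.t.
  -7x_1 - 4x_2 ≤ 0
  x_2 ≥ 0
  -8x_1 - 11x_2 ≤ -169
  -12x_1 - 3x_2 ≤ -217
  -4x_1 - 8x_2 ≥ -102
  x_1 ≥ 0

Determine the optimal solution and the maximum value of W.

x_1 = 715/42, x_2 = 89/21, maximum W = -2596/21

Corner points and W = -10x_1 + 11x_2:
  (169/8, 0) → W = -845/4
  (51/2, 0) → W = -255
  (470/27, 73/27) → W = -433/3
  (715/42, 89/21) → W = -2596/21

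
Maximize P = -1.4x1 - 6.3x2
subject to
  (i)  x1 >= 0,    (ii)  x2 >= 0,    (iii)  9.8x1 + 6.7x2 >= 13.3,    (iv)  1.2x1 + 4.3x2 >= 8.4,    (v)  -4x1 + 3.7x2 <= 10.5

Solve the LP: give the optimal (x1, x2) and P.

Feasible corners and P = -1.4x1 - 6.3x2:
  (0, 133/67) → P = -8379/670
  (0, 105/37) → P = -1323/74
  (7, 0) → P = -49/5
  (91/3410, 3318/1705) → P = -19061/1550
The feasible region is unbounded (it extends along (37, 40), (1, 0)), but P strictly decreases along every unbounded feasible direction, so there is no improving ray and the maximum is attained at a vertex.

At the optimal vertex, x2 = 0 and 1.2x1 + 4.3x2 = 8.4.
Solving simultaneously gives x1 = 7, x2 = 0.

x1 = 7, x2 = 0, maximum P = -9.8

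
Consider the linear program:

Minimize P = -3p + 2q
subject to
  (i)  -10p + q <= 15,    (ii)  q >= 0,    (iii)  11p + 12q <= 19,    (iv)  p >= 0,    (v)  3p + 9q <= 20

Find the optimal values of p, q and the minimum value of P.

Feasible corners and P = -3p + 2q:
  (19/11, 0) → P = -57/11
  (0, 0) → P = 0
  (0, 19/12) → P = 19/6

p = 19/11, q = 0, minimum P = -57/11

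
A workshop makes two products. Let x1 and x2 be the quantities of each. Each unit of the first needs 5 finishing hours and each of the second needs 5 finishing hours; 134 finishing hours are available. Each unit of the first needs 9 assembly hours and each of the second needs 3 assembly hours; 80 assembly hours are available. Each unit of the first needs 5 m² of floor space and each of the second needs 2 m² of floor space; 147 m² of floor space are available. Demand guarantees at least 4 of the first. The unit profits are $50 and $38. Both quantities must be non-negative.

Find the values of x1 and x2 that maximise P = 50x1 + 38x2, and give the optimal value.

Corner points and P = 50x1 + 38x2:
  (80/9, 0) → P = 4000/9
  (4, 0) → P = 200
  (4, 44/3) → P = 2272/3

At the optimal vertex, 9x1 + 3x2 = 80 and x1 = 4.
Solving simultaneously gives x1 = 4, x2 = 44/3.

x1 = 4, x2 = 44/3, maximum P = 2272/3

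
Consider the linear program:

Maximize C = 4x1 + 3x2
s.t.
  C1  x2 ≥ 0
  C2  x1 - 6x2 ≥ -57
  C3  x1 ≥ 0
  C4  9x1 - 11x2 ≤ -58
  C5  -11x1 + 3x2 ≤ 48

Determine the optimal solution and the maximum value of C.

x1 = 279/43, x2 = 455/43, maximum C = 2481/43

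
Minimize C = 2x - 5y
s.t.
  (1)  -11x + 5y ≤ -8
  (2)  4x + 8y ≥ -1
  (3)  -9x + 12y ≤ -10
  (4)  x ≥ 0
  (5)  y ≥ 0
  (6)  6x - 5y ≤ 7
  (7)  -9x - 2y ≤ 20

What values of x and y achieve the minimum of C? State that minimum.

Corner points and C = 2x - 5y:
  (10/9, 0) → C = 20/9
  (34/27, 1/9) → C = 53/27
  (7/6, 0) → C = 7/3

x = 34/27, y = 1/9, minimum C = 53/27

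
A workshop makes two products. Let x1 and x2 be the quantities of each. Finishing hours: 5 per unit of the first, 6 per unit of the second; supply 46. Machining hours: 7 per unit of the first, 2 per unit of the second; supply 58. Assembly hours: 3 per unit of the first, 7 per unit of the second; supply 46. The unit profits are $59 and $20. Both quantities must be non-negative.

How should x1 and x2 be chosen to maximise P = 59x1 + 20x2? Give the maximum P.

x1 = 8, x2 = 1, maximum P = 492

The optimum lies where 5x1 + 6x2 = 46 and 7x1 + 2x2 = 58.
Solving simultaneously gives x1 = 8, x2 = 1.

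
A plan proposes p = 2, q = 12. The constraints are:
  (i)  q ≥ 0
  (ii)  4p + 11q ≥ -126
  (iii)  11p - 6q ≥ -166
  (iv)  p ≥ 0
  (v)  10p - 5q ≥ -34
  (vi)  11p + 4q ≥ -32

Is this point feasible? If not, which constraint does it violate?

not feasible — violates (v)

Constraint (v): 10p - 5q = -40, which is not ≥ -34. All other constraints are satisfied.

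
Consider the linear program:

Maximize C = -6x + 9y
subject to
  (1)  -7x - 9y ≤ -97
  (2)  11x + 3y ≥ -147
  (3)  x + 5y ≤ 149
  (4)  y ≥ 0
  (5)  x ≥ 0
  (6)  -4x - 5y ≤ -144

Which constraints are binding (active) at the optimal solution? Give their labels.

Feasible corners and C = -6x + 9y:
  (149, 0) → C = -894
  (0, 149/5) → C = 1341/5
  (36, 0) → C = -216
  (0, 144/5) → C = 1296/5

The maximum is at (0, 149/5). Substituting into each constraint, equality holds for (3) and (5); the remaining constraints have slack.

(3) and (5)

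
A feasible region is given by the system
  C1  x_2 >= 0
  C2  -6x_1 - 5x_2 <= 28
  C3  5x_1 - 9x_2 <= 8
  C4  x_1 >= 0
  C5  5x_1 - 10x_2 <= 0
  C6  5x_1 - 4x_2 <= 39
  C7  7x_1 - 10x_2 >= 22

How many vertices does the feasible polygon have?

The feasible vertices (each the meet of two boundaries and inside every other half-plane) are:
  (13, 13/2)
  (11, 11/2)
  (151/11, 163/22)

3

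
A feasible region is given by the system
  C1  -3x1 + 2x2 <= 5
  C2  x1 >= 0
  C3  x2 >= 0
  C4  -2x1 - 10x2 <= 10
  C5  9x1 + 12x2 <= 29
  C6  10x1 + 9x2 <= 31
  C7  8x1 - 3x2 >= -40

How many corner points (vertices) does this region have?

4

The feasible vertices (each the meet of two boundaries and inside every other half-plane) are:
  (0, 0)
  (0, 29/12)
  (31/10, 0)
  (37/13, 11/39)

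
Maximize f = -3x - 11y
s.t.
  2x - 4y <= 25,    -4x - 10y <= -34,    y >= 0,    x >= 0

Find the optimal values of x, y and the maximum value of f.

x = 17/2, y = 0, maximum f = -51/2

Feasible corners and f = -3x - 11y:
  (25/2, 0) → f = -75/2
  (17/2, 0) → f = -51/2
  (0, 17/5) → f = -187/5
The feasible region is unbounded (it extends along (0, 1), (2, 1)), but f strictly decreases along every unbounded feasible direction, so there is no improving ray and the maximum is attained at a vertex.

The optimum lies where -4x - 10y = -34 and y = 0.
Solving simultaneously gives x = 17/2, y = 0.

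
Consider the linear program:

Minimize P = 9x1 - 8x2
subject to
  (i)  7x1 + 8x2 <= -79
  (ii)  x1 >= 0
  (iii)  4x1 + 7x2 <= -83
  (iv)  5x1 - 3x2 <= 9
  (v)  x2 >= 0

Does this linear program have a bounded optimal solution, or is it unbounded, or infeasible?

The boundaries 4x1 + 7x2 = -83 and x2 = 0 meet at (-83/4, 0), but that point violates x1 ≥ 0. Every candidate vertex is excluded by some other constraint, so the feasible region is empty.

infeasible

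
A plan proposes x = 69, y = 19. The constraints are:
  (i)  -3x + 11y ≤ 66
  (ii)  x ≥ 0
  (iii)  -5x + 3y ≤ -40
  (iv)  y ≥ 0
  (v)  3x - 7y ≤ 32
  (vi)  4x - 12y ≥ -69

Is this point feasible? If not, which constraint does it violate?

not feasible — violates (v)

Constraint (v): 3x - 7y = 74, which is not ≤ 32. All other constraints are satisfied.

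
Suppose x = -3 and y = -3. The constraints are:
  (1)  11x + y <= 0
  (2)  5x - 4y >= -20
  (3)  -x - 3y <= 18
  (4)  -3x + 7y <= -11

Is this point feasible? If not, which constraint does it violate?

(1): -36 ≤ 0 ✓
(2): -3 ≥ -20 ✓
(3): 12 ≤ 18 ✓
(4): -12 ≤ -11 ✓

feasible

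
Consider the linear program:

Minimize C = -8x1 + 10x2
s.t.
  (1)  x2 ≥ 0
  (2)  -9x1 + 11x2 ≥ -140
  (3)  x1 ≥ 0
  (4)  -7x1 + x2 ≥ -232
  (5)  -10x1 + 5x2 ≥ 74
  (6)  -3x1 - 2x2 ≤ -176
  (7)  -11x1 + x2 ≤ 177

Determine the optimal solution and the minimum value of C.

x1 = 732/35, x2 = 1982/35, minimum C = 13964/35

The feasible region is unbounded (it extends along (1, 11), (1, 7)), but C strictly increases along every unbounded feasible direction, so there is no improving ray and the minimum is attained at a vertex.

The optimum lies where -10x1 + 5x2 = 74 and -3x1 - 2x2 = -176.
Solving simultaneously gives x1 = 732/35, x2 = 1982/35.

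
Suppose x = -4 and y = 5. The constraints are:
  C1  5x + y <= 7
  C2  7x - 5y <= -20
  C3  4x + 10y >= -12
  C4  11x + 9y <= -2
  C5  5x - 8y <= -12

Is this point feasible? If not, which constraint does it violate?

not feasible — violates C4

Constraint C4: 11x + 9y = 1, which is not ≤ -2. All other constraints are satisfied.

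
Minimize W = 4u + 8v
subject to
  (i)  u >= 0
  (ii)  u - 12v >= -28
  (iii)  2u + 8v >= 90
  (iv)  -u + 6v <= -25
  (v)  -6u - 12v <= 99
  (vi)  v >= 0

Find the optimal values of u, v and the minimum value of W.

Vertices and W = 4u + 8v:
  (78, 53/6) → W = 1148/3
  (37, 2) → W = 164
  (45, 0) → W = 180
The feasible region is unbounded (it extends along (12, 1), (1, 0)), but W strictly increases along every unbounded feasible direction, so there is no improving ray and the minimum is attained at a vertex.

u = 37, v = 2, minimum W = 164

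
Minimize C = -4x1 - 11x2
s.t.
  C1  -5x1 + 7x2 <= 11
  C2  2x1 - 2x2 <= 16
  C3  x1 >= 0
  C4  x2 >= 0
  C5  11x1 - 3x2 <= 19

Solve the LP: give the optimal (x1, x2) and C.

Feasible corners and C = -4x1 - 11x2:
  (0, 11/7) → C = -121/7
  (83/31, 108/31) → C = -1520/31
  (0, 0) → C = 0
  (19/11, 0) → C = -76/11

At the optimal vertex, -5x1 + 7x2 = 11 and 11x1 - 3x2 = 19.
Solving simultaneously gives x1 = 83/31, x2 = 108/31.

x1 = 83/31, x2 = 108/31, minimum C = -1520/31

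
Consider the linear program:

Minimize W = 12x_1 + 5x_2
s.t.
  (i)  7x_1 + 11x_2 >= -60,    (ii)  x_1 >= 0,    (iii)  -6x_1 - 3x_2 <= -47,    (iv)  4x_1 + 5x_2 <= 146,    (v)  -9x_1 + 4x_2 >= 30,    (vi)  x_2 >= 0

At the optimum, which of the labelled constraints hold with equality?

Corner points and W = 12x_1 + 5x_2:
  (0, 47/3) → W = 235/3
  (0, 146/5) → W = 146
  (98/51, 201/17) → W = 1397/17
  (434/61, 1434/61) → W = 12378/61

The minimum is at (0, 47/3). Substituting into each constraint, equality holds for (ii) and (iii); the remaining constraints have slack.

(ii) and (iii)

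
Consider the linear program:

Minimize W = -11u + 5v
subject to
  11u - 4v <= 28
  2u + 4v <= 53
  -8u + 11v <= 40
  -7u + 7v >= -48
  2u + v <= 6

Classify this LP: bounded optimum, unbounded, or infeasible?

Extreme points and W = -11u + 5v:
  (4/49, -332/49) → W = -1704/49
  (52/19, 10/19) → W = -522/19
  (13/15, 64/15) → W = 59/5
The feasible region has finitely many vertices and no improving ray; the minimum is -1704/49 at (4/49, -332/49).

bounded optimum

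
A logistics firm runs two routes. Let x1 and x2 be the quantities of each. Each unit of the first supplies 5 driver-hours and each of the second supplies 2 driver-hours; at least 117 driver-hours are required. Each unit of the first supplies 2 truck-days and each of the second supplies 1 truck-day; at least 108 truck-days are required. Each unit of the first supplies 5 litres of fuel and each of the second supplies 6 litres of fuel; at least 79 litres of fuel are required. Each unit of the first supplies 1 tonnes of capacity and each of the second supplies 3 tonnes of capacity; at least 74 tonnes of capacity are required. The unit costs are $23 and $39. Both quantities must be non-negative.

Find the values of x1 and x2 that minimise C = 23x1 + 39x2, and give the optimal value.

Corner points and C = 23x1 + 39x2:
  (0, 108) → C = 4212
  (74, 0) → C = 1702
  (50, 8) → C = 1462
The feasible region is unbounded (it extends along (0, 1), (1, 0)), but C strictly increases along every unbounded feasible direction, so there is no improving ray and the minimum is attained at a vertex.

x1 = 50, x2 = 8, minimum C = 1462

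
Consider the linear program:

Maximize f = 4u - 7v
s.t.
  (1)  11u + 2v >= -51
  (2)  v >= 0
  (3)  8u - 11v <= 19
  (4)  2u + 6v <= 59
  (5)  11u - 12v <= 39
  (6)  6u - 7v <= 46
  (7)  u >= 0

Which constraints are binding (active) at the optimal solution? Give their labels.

(2) and (3)

Corner points and f = 4u - 7v:
  (19/8, 0) → f = 19/2
  (0, 0) → f = 0
  (201/25, 103/25) → f = 83/25
  (157/15, 571/90) → f = -229/90
  (0, 59/6) → f = -413/6

The maximum is at (19/8, 0). Substituting into each constraint, equality holds for (2) and (3); the remaining constraints have slack.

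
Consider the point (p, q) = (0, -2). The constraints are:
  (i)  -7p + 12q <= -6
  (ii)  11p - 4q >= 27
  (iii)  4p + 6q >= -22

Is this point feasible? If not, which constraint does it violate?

Constraint (ii): 11p - 4q = 8, which is not ≥ 27. All other constraints are satisfied.

not feasible — violates (ii)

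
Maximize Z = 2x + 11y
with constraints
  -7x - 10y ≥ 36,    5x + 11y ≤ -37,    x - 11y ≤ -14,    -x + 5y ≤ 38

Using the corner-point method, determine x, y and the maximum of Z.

Vertices and Z = 2x + 11y:
  (-17/2, 1/2) → Z = -23/2
  (-67/4, 17/4) → Z = 53/4
  (-58, -4) → Z = -160

The optimum lies where 5x + 11y = -37 and -x + 5y = 38.
Solving simultaneously gives x = -67/4, y = 17/4.

x = -67/4, y = 17/4, maximum Z = 53/4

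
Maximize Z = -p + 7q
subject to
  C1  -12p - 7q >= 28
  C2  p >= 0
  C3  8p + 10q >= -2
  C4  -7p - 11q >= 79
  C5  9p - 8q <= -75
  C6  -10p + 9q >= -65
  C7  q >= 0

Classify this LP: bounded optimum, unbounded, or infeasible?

The boundaries -10p + 9q = -65 and q = 0 meet at (13/2, 0), but that point violates -12p - 7q ≥ 28. Every candidate vertex is excluded by some other constraint, so the feasible region is empty.

infeasible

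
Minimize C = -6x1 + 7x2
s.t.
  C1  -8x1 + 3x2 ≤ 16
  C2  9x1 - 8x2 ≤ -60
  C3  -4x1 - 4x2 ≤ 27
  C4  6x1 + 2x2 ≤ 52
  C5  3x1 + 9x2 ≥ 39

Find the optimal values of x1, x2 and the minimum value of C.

Feasible corners and C = -6x1 + 7x2:
  (52/37, 336/37) → C = 2040/37
  (62/17, 256/17) → C = 1420/17
  (148/33, 138/11) → C = 670/11

x1 = 52/37, x2 = 336/37, minimum C = 2040/37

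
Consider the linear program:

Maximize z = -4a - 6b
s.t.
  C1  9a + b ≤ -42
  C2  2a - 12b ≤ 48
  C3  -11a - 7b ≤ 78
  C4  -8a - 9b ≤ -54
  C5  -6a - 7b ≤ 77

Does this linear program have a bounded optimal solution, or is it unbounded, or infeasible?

bounded optimum

Corner points and z = -4a - 6b:
  (-432/73, 822/73) → z = -3204/73
  (-1080/43, 1218/43) → z = -2988/43
The feasible region has finitely many vertices and no improving ray; the maximum is -3204/73 at (-432/73, 822/73).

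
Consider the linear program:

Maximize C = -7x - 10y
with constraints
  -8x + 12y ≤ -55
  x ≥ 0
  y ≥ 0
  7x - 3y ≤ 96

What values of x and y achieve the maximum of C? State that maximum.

x = 55/8, y = 0, maximum C = -385/8

The optimum lies where -8x + 12y = -55 and y = 0.
Solving simultaneously gives x = 55/8, y = 0.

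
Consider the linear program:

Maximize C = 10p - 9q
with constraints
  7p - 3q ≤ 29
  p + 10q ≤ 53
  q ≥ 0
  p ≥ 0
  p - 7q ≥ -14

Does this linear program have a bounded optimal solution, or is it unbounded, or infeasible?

Feasible corners and C = 10p - 9q:
  (29/7, 0) → C = 290/7
  (245/46, 127/46) → C = 1307/46
  (0, 0) → C = 0
  (0, 2) → C = -18
The feasible region has finitely many vertices and no improving ray; the maximum is 290/7 at (29/7, 0).

bounded optimum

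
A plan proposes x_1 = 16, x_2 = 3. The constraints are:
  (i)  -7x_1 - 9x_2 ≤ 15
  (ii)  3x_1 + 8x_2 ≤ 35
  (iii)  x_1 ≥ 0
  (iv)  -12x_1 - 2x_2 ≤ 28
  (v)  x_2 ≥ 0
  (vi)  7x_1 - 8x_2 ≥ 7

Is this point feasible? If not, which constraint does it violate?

not feasible — violates (ii)

Constraint (ii): 3x_1 + 8x_2 = 72, which is not ≤ 35. All other constraints are satisfied.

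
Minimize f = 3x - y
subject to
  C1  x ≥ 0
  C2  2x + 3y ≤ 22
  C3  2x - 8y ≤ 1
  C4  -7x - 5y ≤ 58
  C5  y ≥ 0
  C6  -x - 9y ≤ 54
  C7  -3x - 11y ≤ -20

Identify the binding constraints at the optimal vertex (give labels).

Corner points and f = 3x - y:
  (0, 22/3) → f = -22/3
  (0, 20/11) → f = -20/11
  (179/22, 21/11) → f = 45/2
  (171/46, 37/46) → f = 238/23

The minimum is at (0, 22/3). Substituting into each constraint, equality holds for C1 and C2; the remaining constraints have slack.

C1 and C2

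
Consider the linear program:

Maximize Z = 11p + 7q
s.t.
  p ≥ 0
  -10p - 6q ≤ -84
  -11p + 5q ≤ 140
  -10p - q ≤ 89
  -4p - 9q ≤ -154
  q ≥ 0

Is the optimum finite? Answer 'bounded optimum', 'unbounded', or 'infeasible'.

unbounded

From the feasible point (0, 28), moving in the direction (5, 11) keeps every constraint satisfied while Z increases without bound.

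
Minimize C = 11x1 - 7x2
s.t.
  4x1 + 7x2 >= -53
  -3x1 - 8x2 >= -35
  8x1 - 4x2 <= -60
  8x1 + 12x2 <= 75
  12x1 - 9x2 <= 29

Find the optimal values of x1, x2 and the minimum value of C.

x1 = -669/11, x2 = 299/11, minimum C = -9452/11

Vertices and C = 11x1 - 7x2:
  (-669/11, 299/11) → C = -9452/11
  (-79/9, -23/9) → C = -236/3
  (-85/19, 115/19) → C = -1740/19

At the optimal vertex, 4x1 + 7x2 = -53 and -3x1 - 8x2 = -35.
Solving simultaneously gives x1 = -669/11, x2 = 299/11.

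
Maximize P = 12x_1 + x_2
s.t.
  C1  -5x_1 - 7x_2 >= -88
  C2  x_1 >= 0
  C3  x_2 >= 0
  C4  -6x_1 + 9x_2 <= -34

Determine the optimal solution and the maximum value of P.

x_1 = 88/5, x_2 = 0, maximum P = 1056/5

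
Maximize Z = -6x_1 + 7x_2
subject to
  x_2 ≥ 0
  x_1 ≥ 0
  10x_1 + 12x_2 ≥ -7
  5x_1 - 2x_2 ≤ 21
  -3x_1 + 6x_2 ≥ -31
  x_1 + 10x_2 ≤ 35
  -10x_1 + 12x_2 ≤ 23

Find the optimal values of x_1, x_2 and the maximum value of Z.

x_1 = 0, x_2 = 23/12, maximum Z = 161/12

Vertices and Z = -6x_1 + 7x_2:
  (0, 0) → Z = 0
  (21/5, 0) → Z = -126/5
  (0, 23/12) → Z = 161/12
  (70/13, 77/26) → Z = -301/26
  (95/56, 373/112) → Z = 1471/112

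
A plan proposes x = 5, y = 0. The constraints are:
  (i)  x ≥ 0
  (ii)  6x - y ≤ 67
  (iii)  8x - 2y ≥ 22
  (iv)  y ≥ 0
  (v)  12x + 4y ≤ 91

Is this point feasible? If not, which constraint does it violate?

feasible

(i): 5 ≥ 0 ✓
(ii): 30 ≤ 67 ✓
(iii): 40 ≥ 22 ✓
(iv): 0 ≥ 0 ✓
(v): 60 ≤ 91 ✓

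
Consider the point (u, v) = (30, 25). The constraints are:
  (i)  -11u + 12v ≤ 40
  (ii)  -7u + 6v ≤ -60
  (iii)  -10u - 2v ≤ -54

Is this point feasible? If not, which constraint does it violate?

(i): -30 ≤ 40 ✓
(ii): -60 ≤ -60 ✓
(iii): -350 ≤ -54 ✓

feasible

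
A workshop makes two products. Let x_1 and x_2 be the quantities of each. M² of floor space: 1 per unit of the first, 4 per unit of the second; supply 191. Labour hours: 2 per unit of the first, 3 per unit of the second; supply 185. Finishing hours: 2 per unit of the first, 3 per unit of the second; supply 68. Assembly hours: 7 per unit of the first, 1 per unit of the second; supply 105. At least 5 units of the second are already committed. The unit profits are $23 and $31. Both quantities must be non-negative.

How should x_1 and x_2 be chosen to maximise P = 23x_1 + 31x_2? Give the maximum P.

x_1 = 13, x_2 = 14, maximum P = 733

Extreme points and P = 23x_1 + 31x_2:
  (0, 68/3) → P = 2108/3
  (0, 5) → P = 155
  (13, 14) → P = 733
  (100/7, 5) → P = 3385/7

At the optimal vertex, 2x_1 + 3x_2 = 68 and 7x_1 + x_2 = 105.
Solving simultaneously gives x_1 = 13, x_2 = 14.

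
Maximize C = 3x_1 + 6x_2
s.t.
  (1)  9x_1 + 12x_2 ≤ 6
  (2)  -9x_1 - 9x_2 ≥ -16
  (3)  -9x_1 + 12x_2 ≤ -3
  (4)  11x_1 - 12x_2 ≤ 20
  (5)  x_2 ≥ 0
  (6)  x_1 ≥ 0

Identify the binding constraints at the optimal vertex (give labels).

(1) and (3)

Extreme points and C = 3x_1 + 6x_2:
  (1/2, 1/8) → C = 9/4
  (2/3, 0) → C = 2
  (1/3, 0) → C = 1

The maximum is at (1/2, 1/8). Substituting into each constraint, equality holds for (1) and (3); the remaining constraints have slack.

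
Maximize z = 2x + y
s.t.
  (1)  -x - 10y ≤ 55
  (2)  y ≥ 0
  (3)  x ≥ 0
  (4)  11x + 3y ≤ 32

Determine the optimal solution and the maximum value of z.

Corner points and z = 2x + y:
  (0, 0) → z = 0
  (32/11, 0) → z = 64/11
  (0, 32/3) → z = 32/3

At the optimal vertex, x = 0 and 11x + 3y = 32.
Solving simultaneously gives x = 0, y = 32/3.

x = 0, y = 32/3, maximum z = 32/3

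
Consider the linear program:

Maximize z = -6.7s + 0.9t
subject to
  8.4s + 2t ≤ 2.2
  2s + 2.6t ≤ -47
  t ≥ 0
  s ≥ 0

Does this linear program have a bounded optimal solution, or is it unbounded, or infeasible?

The boundaries 8.4s + 2t = 2.2 and 2s + 2.6t = -47 meet at (2493/446, -4990/223), but that point violates t ≥ 0. Every candidate vertex is excluded by some other constraint, so the feasible region is empty.

infeasible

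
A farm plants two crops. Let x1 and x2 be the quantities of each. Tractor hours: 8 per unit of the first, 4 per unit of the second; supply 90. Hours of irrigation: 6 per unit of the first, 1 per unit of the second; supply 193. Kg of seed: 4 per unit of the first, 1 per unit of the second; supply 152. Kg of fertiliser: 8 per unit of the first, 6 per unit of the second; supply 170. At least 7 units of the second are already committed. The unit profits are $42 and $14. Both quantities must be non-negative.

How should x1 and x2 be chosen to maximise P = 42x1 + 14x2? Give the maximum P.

x1 = 31/4, x2 = 7, maximum P = 847/2

At the optimal vertex, 8x1 + 4x2 = 90 and x2 = 7.
Solving simultaneously gives x1 = 31/4, x2 = 7.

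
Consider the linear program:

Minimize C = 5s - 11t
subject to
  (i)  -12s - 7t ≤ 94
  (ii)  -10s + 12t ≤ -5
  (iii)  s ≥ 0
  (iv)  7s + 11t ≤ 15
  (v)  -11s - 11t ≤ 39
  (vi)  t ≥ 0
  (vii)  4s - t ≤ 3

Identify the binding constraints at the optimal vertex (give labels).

(ii) and (vii)

Corner points and C = 5s - 11t:
  (1/2, 0) → C = 5/2
  (31/38, 5/19) → C = 45/38
  (3/4, 0) → C = 15/4

The minimum is at (31/38, 5/19). Substituting into each constraint, equality holds for (ii) and (vii); the remaining constraints have slack.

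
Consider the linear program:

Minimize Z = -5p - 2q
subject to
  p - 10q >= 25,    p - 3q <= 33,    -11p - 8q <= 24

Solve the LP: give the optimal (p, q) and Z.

The binding constraints are p - 10q = 25 and p - 3q = 33.
Solving simultaneously gives p = 255/7, q = 8/7.

p = 255/7, q = 8/7, minimum Z = -1291/7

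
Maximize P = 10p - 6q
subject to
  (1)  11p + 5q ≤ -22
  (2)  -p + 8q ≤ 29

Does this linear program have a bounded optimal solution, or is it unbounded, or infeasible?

From the feasible point (-107/31, 99/31), moving in the direction (5, -11) keeps every constraint satisfied while P increases without bound.

unbounded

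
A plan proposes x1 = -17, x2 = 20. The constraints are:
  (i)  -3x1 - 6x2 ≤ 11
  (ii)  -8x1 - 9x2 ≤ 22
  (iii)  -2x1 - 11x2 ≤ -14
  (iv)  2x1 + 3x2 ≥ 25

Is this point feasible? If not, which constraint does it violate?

(i): -69 ≤ 11 ✓
(ii): -44 ≤ 22 ✓
(iii): -186 ≤ -14 ✓
(iv): 26 ≥ 25 ✓

feasible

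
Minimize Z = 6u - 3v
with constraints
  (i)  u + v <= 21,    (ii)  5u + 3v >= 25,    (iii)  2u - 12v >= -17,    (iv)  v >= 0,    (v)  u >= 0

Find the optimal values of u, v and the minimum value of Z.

Extreme points and Z = 6u - 3v:
  (235/14, 59/14) → Z = 1233/14
  (21, 0) → Z = 126
  (83/22, 45/22) → Z = 33/2
  (5, 0) → Z = 30

The binding constraints are 5u + 3v = 25 and 2u - 12v = -17.
Solving simultaneously gives u = 83/22, v = 45/22.

u = 83/22, v = 45/22, minimum Z = 33/2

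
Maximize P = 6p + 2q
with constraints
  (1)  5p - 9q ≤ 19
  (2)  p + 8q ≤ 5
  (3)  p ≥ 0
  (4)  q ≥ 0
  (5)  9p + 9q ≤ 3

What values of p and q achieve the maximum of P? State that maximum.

Vertices and P = 6p + 2q:
  (0, 0) → P = 0
  (0, 1/3) → P = 2/3
  (1/3, 0) → P = 2

The optimum lies where q = 0 and 9p + 9q = 3.
Solving simultaneously gives p = 1/3, q = 0.

p = 1/3, q = 0, maximum P = 2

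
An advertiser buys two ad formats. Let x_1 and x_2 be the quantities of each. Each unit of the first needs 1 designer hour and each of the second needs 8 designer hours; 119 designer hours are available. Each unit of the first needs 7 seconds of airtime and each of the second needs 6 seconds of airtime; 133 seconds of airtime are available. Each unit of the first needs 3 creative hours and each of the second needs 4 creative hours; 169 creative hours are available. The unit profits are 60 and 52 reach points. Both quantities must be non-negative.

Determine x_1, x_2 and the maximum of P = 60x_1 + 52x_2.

Corner points and P = 60x_1 + 52x_2:
  (0, 0) → P = 0
  (0, 119/8) → P = 1547/2
  (19, 0) → P = 1140
  (7, 14) → P = 1148

x_1 = 7, x_2 = 14, maximum P = 1148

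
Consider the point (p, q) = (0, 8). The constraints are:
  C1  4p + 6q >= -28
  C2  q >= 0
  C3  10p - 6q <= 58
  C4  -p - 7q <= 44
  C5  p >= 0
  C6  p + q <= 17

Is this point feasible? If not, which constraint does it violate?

feasible

C1: 48 ≥ -28 ✓
C2: 8 ≥ 0 ✓
C3: -48 ≤ 58 ✓
C4: -56 ≤ 44 ✓
C5: 0 ≥ 0 ✓
C6: 8 ≤ 17 ✓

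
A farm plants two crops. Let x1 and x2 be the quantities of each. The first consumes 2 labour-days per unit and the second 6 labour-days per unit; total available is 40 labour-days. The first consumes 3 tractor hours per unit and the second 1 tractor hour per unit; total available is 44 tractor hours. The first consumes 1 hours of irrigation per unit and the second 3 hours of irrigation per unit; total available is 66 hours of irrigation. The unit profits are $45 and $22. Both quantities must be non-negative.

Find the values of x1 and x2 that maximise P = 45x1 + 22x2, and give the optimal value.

x1 = 14, x2 = 2, maximum P = 674

Feasible corners and P = 45x1 + 22x2:
  (0, 0) → P = 0
  (0, 20/3) → P = 440/3
  (44/3, 0) → P = 660
  (14, 2) → P = 674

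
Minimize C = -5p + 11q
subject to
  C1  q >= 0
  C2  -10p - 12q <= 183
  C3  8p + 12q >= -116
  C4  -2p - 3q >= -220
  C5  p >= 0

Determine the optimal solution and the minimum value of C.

The optimum lies where q = 0 and -2p - 3q = -220.
Solving simultaneously gives p = 110, q = 0.

p = 110, q = 0, minimum C = -550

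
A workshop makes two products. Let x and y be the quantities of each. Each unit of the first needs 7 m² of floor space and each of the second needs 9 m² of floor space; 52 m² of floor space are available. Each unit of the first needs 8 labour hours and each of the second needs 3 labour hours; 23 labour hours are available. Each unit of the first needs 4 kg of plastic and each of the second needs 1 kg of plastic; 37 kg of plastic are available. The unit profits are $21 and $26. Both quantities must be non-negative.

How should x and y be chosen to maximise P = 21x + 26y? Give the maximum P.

x = 1, y = 5, maximum P = 151

Extreme points and P = 21x + 26y:
  (0, 0) → P = 0
  (0, 52/9) → P = 1352/9
  (23/8, 0) → P = 483/8
  (1, 5) → P = 151

The binding constraints are 7x + 9y = 52 and 8x + 3y = 23.
Solving simultaneously gives x = 1, y = 5.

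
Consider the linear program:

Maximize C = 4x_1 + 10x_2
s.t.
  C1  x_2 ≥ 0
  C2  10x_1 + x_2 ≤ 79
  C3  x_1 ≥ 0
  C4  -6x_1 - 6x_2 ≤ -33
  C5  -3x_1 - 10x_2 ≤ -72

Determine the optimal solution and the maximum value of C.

Vertices and C = 4x_1 + 10x_2:
  (0, 79) → C = 790
  (718/97, 483/97) → C = 7702/97
  (0, 36/5) → C = 72

The binding constraints are 10x_1 + x_2 = 79 and x_1 = 0.
Solving simultaneously gives x_1 = 0, x_2 = 79.

x_1 = 0, x_2 = 79, maximum C = 790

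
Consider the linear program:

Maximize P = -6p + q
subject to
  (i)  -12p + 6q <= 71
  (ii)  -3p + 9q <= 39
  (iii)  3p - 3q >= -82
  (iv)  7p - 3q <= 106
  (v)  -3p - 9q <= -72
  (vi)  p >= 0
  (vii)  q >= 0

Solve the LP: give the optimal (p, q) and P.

p = 11/2, q = 37/6, maximum P = -161/6

Extreme points and P = -6p + q:
  (119/6, 197/18) → P = -1945/18
  (11/2, 37/6) → P = -161/6
  (65/4, 31/12) → P = -1139/12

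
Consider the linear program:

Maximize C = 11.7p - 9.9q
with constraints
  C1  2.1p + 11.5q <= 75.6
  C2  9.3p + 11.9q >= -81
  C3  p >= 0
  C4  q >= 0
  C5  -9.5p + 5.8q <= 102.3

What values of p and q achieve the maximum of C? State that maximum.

Feasible corners and C = 11.7p - 9.9q:
  (0, 756/115) → C = -37422/575
  (36, 0) → C = 2106/5
  (0, 0) → C = 0

At the optimal vertex, 2.1p + 11.5q = 75.6 and q = 0.
Solving simultaneously gives p = 36, q = 0.

p = 36, q = 0, maximum C = 421.2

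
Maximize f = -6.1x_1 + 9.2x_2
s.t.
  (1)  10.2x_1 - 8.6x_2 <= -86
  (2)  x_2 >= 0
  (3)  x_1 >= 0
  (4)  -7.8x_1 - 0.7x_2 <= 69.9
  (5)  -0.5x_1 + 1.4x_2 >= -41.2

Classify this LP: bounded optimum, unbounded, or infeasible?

From the feasible point (0, 10), moving in the direction (8.6, 10.2) keeps every constraint satisfied while f increases without bound.

unbounded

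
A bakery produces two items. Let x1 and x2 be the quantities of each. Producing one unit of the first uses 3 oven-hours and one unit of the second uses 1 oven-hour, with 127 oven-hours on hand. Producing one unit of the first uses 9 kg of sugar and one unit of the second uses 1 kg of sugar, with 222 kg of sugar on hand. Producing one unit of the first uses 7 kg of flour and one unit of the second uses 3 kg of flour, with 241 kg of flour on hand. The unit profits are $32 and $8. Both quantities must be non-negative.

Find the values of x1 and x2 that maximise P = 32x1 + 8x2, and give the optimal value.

x1 = 85/4, x2 = 123/4, maximum P = 926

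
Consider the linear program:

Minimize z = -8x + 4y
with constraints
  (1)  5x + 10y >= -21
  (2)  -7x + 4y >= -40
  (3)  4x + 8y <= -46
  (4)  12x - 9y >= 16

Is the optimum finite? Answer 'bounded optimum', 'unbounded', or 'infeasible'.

infeasible

Constraints 5x + 10y ≥ -21 and 4x + 8y ≤ -46 have parallel boundaries but demand opposite sides — no point can satisfy both, so the region is empty.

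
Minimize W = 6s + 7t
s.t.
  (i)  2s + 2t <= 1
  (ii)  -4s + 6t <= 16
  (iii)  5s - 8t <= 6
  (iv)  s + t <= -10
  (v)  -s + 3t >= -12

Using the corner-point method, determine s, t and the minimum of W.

Vertices and W = 6s + 7t:
  (-38/5, -12/5) → W = -312/5
  (-20, -32/3) → W = -584/3
  (-74/13, -56/13) → W = -836/13
  (-78/7, -54/7) → W = -846/7

s = -20, t = -32/3, minimum W = -584/3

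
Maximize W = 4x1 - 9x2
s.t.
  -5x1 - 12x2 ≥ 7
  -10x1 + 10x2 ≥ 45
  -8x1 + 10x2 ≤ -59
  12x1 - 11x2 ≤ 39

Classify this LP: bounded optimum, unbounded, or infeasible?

From the feasible point (-52, -95/2), moving in the direction (-10, -10) keeps every constraint satisfied while W increases without bound.

unbounded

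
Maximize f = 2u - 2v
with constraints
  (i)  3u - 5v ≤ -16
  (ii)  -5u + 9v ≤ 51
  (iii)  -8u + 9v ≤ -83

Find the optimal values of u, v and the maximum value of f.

The binding constraints are 3u - 5v = -16 and -5u + 9v = 51.
Solving simultaneously gives u = 111/2, v = 73/2.

u = 111/2, v = 73/2, maximum f = 38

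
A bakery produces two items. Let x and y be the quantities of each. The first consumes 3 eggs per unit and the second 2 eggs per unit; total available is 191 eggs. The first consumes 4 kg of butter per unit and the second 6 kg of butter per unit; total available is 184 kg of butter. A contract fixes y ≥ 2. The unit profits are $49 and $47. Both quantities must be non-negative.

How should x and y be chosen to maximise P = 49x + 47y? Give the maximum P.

The binding constraints are 4x + 6y = 184 and y = 2.
Solving simultaneously gives x = 43, y = 2.

x = 43, y = 2, maximum P = 2201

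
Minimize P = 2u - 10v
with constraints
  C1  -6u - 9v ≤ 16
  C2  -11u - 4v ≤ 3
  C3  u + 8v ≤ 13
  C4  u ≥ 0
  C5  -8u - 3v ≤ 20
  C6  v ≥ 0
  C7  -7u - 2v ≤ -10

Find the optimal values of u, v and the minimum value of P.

Feasible corners and P = 2u - 10v:
  (13, 0) → P = 26
  (1, 3/2) → P = -13
  (10/7, 0) → P = 20/7

The binding constraints are u + 8v = 13 and -7u - 2v = -10.
Solving simultaneously gives u = 1, v = 3/2.

u = 1, v = 3/2, minimum P = -13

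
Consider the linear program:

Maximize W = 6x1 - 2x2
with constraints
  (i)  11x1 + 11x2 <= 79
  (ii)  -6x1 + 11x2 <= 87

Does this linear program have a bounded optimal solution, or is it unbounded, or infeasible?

unbounded

From the feasible point (-8/17, 1431/187), moving in the direction (11, -11) keeps every constraint satisfied while W increases without bound.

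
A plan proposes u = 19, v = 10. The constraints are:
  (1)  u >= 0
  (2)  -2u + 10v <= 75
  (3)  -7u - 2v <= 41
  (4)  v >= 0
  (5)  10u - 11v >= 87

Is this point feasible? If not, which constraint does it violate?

Constraint (5): 10u - 11v = 80, which is not ≥ 87. All other constraints are satisfied.

not feasible — violates (5)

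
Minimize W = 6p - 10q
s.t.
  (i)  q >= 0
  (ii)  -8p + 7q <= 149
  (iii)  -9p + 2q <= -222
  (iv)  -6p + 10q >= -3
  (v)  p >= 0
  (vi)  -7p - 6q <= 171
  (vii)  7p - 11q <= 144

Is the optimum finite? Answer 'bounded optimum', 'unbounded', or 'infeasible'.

unbounded

From the feasible point (1852/47, 3117/47), moving in the direction (11, 7) keeps every constraint satisfied while W decreases without bound.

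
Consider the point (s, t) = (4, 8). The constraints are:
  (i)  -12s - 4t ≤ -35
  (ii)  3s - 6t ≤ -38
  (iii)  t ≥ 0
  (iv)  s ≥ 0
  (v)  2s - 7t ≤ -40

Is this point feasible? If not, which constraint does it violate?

Constraint (ii): 3s - 6t = -36, which is not ≤ -38. All other constraints are satisfied.

not feasible — violates (ii)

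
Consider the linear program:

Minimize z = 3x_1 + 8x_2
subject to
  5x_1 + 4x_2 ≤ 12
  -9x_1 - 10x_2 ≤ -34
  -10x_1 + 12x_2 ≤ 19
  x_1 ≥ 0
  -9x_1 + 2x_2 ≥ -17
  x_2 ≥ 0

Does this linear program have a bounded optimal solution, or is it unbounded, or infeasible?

infeasible

The boundaries 5x_1 + 4x_2 = 12 and -10x_1 + 12x_2 = 19 meet at (17/25, 43/20), but that point violates -9x_1 - 10x_2 ≤ -34. Every candidate vertex is excluded by some other constraint, so the feasible region is empty.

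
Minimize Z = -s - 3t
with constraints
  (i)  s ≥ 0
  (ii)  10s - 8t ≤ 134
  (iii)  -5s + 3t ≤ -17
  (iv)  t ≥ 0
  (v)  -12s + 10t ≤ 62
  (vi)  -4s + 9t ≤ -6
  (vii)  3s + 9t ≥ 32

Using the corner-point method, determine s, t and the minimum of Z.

Vertices and Z = -s - 3t:
  (67/5, 0) → Z = -67/5
  (579/29, 238/29) → Z = -1293/29
  (32/3, 0) → Z = -32/3
  (38/7, 110/63) → Z = -32/3

s = 579/29, t = 238/29, minimum Z = -1293/29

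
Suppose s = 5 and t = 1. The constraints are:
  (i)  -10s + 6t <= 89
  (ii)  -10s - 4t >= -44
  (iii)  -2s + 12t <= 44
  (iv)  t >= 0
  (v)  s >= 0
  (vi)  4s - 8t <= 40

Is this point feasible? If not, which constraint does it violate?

Constraint (ii): -10s - 4t = -54, which is not ≥ -44. All other constraints are satisfied.

not feasible — violates (ii)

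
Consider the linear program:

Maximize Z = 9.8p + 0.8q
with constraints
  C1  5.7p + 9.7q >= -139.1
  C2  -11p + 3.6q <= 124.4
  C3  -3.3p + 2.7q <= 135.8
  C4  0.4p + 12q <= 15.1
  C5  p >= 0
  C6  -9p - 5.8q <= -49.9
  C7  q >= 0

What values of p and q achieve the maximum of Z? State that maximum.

p = 37.75, q = 0, maximum Z = 369.95

Feasible corners and Z = 9.8p + 0.8q:
  (25561/5284, 5797/5284) → Z = 1275677/26420
  (151/4, 0) → Z = 7399/20
  (499/90, 0) → Z = 24451/450

The binding constraints are 0.4p + 12q = 15.1 and q = 0.
Solving simultaneously gives p = 151/4, q = 0.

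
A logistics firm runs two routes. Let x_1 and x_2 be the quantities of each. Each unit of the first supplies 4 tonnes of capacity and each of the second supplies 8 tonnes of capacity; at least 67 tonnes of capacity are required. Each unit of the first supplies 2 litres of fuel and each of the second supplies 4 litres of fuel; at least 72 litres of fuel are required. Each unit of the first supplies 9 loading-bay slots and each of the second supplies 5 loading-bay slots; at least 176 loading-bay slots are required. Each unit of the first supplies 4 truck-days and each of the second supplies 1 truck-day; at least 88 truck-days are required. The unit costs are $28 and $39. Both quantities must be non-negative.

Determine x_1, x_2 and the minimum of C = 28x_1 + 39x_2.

Corner points and C = 28x_1 + 39x_2:
  (0, 88) → C = 3432
  (36, 0) → C = 1008
  (20, 8) → C = 872
The feasible region is unbounded (it extends along (0, 1), (1, 0)), but C strictly increases along every unbounded feasible direction, so there is no improving ray and the minimum is attained at a vertex.

The binding constraints are 2x_1 + 4x_2 = 72 and 4x_1 + x_2 = 88.
Solving simultaneously gives x_1 = 20, x_2 = 8.

x_1 = 20, x_2 = 8, minimum C = 872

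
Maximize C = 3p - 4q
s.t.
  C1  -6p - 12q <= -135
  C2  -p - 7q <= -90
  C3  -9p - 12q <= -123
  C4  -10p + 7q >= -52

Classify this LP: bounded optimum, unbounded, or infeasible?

bounded optimum

Extreme points and C = 3p - 4q:
  (-73/17, 229/17) → C = -1135/17
  (142/11, 848/77) → C = -410/77
The feasible region has finitely many vertices and no improving ray; the maximum is -410/77 at (142/11, 848/77).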